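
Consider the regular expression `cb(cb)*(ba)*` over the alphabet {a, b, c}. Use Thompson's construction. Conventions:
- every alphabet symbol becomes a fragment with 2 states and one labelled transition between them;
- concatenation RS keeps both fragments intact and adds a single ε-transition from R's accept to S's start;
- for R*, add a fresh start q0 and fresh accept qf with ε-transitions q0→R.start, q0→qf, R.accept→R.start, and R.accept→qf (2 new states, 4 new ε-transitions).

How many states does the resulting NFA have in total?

16

Building bottom-up:
Each of the 6 symbol leaves contributes a 2-state fragment.
  cb — 4 states
  (cb)* — 6 states
  ba — 4 states
  (ba)* — 6 states
  cb(cb)*(ba)* — 16 states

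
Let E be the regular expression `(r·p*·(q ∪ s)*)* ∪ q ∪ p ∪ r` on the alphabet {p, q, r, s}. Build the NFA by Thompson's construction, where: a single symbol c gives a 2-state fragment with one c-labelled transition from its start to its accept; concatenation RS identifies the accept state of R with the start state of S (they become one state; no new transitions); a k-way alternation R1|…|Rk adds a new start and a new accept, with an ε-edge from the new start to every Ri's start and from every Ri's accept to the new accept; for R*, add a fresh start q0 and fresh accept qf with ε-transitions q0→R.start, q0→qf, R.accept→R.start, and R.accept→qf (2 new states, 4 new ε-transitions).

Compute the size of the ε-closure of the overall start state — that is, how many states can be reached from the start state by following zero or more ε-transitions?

8

Work bottom-up. For each fragment F, track |ε-closure(F.start)| and whether F's accept lies in that closure (i.e. whether F accepts ε). A single-symbol fragment has closure size 1 and does not accept ε.
  p* → C = 1 (new start) + 1 (body) + 1 (new accept) = 3
  q ∪ s → C = 1 + 1 + 1 = 3 (the new accept is not ε-reachable since no branch accepts ε)
  (q ∪ s)* → the star's fresh start ε-reaches both the body's start and the fresh accept: C = 2 + 3 = 5
  r·p*·(q ∪ s)* → same as the first factor's closure: C = 1
  (r·p*·(q ∪ s)*)* → C = 1 (new start) + 1 (body) + 1 (new accept) = 3
  (r·p*·(q ∪ s)*)* ∪ q ∪ p ∪ r → C = 1 (new start) + (3 + 1 + 1 + 1) + 1 (new accept, since some branch ε-reaches its own accept) = 8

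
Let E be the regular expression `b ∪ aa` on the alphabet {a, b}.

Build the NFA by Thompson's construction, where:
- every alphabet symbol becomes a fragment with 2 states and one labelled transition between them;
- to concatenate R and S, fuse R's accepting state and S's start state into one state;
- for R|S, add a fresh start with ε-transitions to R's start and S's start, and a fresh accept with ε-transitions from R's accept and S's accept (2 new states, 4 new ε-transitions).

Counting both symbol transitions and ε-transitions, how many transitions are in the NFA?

By structural recursion:
Each of the 3 symbol leaves contributes 1 transition (1 symbol, 0 ε).
  aa — 2 transitions (2 symbol, 0 ε)
  b ∪ aa — 7 transitions (3 symbol, 4 ε)

7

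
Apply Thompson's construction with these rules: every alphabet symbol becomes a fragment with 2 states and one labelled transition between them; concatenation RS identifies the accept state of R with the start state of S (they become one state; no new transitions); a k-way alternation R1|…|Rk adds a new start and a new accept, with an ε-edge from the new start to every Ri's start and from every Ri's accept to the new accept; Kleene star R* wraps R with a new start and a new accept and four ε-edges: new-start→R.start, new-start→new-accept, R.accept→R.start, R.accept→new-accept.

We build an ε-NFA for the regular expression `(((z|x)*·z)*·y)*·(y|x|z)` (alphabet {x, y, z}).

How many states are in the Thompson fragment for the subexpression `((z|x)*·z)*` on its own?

11

Fragment for `((z|x)*·z)*`:
Each of the 3 symbol leaves contributes a 2-state fragment.
  z|x : 6 states
  (z|x)* : 8 states
  (z|x)*·z : 9 states
  ((z|x)*·z)* : 11 states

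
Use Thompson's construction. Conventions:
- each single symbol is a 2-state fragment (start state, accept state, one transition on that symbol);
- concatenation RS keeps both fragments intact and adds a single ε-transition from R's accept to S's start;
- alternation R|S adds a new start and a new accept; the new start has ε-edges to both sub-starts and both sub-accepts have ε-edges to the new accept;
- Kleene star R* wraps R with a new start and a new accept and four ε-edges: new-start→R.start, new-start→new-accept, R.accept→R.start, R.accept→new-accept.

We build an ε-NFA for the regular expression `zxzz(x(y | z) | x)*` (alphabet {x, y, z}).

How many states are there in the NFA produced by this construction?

Recursing over subexpressions:
Each of the 8 symbol leaves contributes a 2-state fragment.
  y | z — 6 states
  x(y | z) — 8 states
  x(y | z) | x — 12 states
  (x(y | z) | x)* — 14 states
  zxzz(x(y | z) | x)* — 22 states

22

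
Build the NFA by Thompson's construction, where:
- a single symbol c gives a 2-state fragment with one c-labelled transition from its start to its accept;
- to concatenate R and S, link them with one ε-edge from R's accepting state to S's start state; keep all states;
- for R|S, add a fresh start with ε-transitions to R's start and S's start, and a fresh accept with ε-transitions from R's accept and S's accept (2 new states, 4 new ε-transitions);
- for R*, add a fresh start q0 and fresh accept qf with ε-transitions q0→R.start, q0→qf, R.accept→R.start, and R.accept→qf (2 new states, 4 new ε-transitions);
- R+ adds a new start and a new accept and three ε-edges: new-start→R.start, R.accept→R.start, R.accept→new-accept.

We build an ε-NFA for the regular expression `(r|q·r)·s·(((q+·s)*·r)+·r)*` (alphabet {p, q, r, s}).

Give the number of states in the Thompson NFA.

Recursing over subexpressions:
Each of the 8 symbol leaves contributes a 2-state fragment.
  q·r — 4 states
  r|q·r — 8 states
  q+ — 4 states
  q+·s — 6 states
  (q+·s)* — 8 states
  (q+·s)*·r — 10 states
  ((q+·s)*·r)+ — 12 states
  ((q+·s)*·r)+·r — 14 states
  (((q+·s)*·r)+·r)* — 16 states
  (r|q·r)·s·(((q+·s)*·r)+·r)* — 26 states

26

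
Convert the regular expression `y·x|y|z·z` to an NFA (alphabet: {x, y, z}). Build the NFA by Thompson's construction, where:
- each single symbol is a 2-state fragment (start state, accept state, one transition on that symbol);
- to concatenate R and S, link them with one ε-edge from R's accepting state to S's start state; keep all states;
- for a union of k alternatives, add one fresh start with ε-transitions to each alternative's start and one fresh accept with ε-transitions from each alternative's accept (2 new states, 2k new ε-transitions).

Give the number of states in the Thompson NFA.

Recursing over subexpressions:
Each of the 5 symbol leaves contributes a 2-state fragment.
  y·x → 4 states
  z·z → 4 states
  y·x|y|z·z → 12 states

12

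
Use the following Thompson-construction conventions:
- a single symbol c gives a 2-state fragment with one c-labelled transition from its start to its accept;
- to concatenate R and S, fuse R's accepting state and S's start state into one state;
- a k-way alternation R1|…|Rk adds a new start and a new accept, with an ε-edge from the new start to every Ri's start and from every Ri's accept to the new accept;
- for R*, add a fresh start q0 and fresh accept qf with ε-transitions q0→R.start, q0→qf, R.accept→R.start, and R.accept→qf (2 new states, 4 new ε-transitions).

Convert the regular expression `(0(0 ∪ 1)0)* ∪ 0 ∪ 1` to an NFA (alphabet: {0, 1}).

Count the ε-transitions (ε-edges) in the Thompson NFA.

Per subexpression:
Each of the 6 symbol leaves contributes 0 ε-transitions.
  0 ∪ 1 = 4 ε-transitions
  0(0 ∪ 1)0 = 4 ε-transitions
  (0(0 ∪ 1)0)* = 8 ε-transitions
  (0(0 ∪ 1)0)* ∪ 0 ∪ 1 = 14 ε-transitions

14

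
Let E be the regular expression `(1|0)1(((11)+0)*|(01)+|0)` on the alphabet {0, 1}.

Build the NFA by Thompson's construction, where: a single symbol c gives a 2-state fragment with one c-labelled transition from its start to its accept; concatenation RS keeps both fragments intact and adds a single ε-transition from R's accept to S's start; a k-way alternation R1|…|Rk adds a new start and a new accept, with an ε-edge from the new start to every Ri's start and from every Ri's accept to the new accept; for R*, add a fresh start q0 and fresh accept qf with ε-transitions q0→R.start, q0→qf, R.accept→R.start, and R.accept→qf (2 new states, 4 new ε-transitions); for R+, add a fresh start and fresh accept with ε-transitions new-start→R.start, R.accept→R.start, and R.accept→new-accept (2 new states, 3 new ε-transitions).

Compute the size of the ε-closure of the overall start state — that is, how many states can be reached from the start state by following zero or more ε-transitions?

Let C(F) = |ε-closure(F.start)| within fragment F, and note whether F accepts ε. Symbol fragments have C = 1 and do not accept ε. Then:
  1|0 — new start ε-reaches every alternative's start; none of them accept ε, so the new accept is not reached: C = 1 + 1 + 1 = 3
  11 — same as the first factor's closure: C = 1
  (11)+ — C = 1 + 1 = 2 (the body doesn't accept ε, so the new accept is not reached)
  (11)+0 — C equals the left operand's closure size = 2 (its accept is not ε-reachable, so the closure stops there)
  ((11)+0)* — the star's fresh start ε-reaches both the body's start and the fresh accept: C = 2 + 2 = 4
  01 — same as the first factor's closure: C = 1
  (01)+ — C = 1 + 1 = 2 (the body doesn't accept ε, so the new accept is not reached)
  ((11)+0)*|(01)+|0 — new start ε-reaches every alternative's start; at least one alternative accepts ε, so the union's new accept is reached too: C = 1 + 4 + 2 + 1 + 1 = 9
  (1|0)1(((11)+0)*|(01)+|0) — C equals the left operand's closure size = 3 (its accept is not ε-reachable, so the closure stops there)

3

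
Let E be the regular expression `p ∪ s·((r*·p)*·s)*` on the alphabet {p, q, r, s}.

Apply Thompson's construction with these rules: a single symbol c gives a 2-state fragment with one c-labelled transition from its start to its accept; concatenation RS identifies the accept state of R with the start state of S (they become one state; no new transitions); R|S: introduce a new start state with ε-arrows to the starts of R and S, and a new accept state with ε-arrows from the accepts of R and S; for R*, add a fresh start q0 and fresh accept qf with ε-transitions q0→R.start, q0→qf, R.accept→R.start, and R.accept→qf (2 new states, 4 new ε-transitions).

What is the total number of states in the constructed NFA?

Bottom-up over the parse tree:
Each of the 5 symbol leaves contributes a 2-state fragment.
  r* : 4 states
  r*·p : 5 states
  (r*·p)* : 7 states
  (r*·p)*·s : 8 states
  ((r*·p)*·s)* : 10 states
  s·((r*·p)*·s)* : 11 states
  p ∪ s·((r*·p)*·s)* : 15 states

15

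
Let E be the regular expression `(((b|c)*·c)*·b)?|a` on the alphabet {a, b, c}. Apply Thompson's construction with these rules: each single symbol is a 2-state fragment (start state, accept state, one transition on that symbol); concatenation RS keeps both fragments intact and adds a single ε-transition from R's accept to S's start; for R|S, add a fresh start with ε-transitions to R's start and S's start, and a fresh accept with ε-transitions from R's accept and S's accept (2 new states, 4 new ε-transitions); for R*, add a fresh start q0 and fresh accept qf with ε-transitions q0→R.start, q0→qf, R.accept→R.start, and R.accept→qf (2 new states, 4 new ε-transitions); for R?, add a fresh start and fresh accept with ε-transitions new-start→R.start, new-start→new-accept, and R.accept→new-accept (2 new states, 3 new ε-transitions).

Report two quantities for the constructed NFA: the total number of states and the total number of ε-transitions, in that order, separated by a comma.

Building bottom-up:
Each of the 5 symbol leaves contributes 2 states and 0 ε-transitions.
  b|c : 6 states, 4 ε-transitions
  (b|c)* : 8 states, 8 ε-transitions
  (b|c)*·c : 10 states, 9 ε-transitions
  ((b|c)*·c)* : 12 states, 13 ε-transitions
  ((b|c)*·c)*·b : 14 states, 14 ε-transitions
  (((b|c)*·c)*·b)? : 16 states, 17 ε-transitions
  (((b|c)*·c)*·b)?|a : 20 states, 21 ε-transitions

20, 21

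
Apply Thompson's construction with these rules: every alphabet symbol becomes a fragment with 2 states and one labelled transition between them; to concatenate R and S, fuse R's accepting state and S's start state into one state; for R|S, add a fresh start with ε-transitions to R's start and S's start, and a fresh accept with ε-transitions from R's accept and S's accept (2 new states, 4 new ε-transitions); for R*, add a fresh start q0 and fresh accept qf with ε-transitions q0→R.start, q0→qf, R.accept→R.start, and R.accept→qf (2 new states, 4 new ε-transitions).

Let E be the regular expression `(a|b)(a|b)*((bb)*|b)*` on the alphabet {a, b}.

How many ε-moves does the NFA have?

24

Bottom-up over the parse tree:
Each of the 7 symbol leaves contributes 0 ε-transitions.
  a|b → 4 ε-transitions
  a|b → 4 ε-transitions
  (a|b)* → 8 ε-transitions
  bb → 0 ε-transitions
  (bb)* → 4 ε-transitions
  (bb)*|b → 8 ε-transitions
  ((bb)*|b)* → 12 ε-transitions
  (a|b)(a|b)*((bb)*|b)* → 24 ε-transitions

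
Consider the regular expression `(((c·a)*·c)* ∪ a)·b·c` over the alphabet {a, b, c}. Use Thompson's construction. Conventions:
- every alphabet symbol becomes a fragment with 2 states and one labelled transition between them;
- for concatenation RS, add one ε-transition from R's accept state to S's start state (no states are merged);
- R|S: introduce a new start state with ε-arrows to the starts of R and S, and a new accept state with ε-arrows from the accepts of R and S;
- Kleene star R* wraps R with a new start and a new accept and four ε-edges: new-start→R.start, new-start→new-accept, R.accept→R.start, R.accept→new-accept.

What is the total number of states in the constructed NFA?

18

Building bottom-up:
Each of the 6 symbol leaves contributes a 2-state fragment.
  c·a = 4 states
  (c·a)* = 6 states
  (c·a)*·c = 8 states
  ((c·a)*·c)* = 10 states
  ((c·a)*·c)* ∪ a = 14 states
  (((c·a)*·c)* ∪ a)·b·c = 18 states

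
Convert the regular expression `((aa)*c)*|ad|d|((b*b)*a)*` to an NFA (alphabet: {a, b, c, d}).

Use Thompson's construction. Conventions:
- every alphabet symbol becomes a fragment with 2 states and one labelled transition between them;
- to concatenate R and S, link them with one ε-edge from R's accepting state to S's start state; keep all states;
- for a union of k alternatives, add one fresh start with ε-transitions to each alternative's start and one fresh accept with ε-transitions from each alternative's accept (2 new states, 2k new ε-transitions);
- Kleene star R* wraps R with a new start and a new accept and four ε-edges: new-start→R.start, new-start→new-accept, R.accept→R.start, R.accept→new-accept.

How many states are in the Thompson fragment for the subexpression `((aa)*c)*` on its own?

10

Fragment for `((aa)*c)*`:
Each of the 3 symbol leaves contributes a 2-state fragment.
  aa — 4 states
  (aa)* — 6 states
  (aa)*c — 8 states
  ((aa)*c)* — 10 states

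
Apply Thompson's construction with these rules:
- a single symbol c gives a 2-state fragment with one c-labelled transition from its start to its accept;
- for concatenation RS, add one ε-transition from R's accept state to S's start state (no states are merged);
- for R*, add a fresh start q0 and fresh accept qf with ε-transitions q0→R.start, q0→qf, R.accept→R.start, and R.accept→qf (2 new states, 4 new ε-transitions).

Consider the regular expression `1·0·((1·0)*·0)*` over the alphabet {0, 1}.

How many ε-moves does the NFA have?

12

By structural recursion:
Each of the 5 symbol leaves contributes 0 ε-transitions.
  1·0 → 1 ε-transition
  (1·0)* → 5 ε-transitions
  (1·0)*·0 → 6 ε-transitions
  ((1·0)*·0)* → 10 ε-transitions
  1·0·((1·0)*·0)* → 12 ε-transitions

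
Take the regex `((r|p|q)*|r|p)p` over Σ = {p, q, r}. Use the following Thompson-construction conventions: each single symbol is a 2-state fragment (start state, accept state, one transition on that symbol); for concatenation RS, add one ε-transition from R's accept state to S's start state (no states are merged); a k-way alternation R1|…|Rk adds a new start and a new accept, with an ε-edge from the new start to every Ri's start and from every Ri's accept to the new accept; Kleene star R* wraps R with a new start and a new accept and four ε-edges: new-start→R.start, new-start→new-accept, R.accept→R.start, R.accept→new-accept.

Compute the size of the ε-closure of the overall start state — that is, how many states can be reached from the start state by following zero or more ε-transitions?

11

Work bottom-up. For each fragment F, track |ε-closure(F.start)| and whether F's accept lies in that closure (i.e. whether F accepts ε). A single-symbol fragment has closure size 1 and does not accept ε.
  r|p|q — |ε-closure| = 1 + 1 + 1 + 1 = 4 (the new accept is not ε-reachable since no branch accepts ε)
  (r|p|q)* — |ε-closure| = 1 (new start) + 4 (body) + 1 (new accept) = 6
  (r|p|q)*|r|p — |ε-closure| = 1 (new start) + (6 + 1 + 1) + 1 (new accept, since some branch ε-reaches its own accept) = 10
  ((r|p|q)*|r|p)p — the left operand accepts ε, so the closure extends into the next operand (via the concat ε-link); |ε-closure| = 10 + 1 = 11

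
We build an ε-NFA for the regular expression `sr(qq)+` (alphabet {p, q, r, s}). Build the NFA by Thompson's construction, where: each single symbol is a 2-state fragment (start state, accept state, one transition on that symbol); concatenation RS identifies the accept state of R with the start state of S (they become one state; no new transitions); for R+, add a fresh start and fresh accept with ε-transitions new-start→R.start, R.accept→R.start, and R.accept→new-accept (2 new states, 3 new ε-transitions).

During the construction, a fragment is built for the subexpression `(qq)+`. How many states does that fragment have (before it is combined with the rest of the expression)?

Fragment for `(qq)+`:
Each of the 2 symbol leaves contributes a 2-state fragment.
  qq → 3 states
  (qq)+ → 5 states

5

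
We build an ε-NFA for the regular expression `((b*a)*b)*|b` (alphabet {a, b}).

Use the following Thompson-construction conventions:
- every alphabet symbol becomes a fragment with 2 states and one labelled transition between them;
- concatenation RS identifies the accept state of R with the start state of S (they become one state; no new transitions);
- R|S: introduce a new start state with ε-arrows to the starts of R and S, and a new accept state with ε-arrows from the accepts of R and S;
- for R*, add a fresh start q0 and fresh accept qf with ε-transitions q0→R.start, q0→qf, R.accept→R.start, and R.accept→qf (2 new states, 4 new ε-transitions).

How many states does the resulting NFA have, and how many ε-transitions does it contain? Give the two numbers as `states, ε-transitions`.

Recursing over subexpressions:
Each of the 4 symbol leaves contributes 2 states and 0 ε-transitions.
  b* = 4 states, 4 ε-transitions
  b*a = 5 states, 4 ε-transitions
  (b*a)* = 7 states, 8 ε-transitions
  (b*a)*b = 8 states, 8 ε-transitions
  ((b*a)*b)* = 10 states, 12 ε-transitions
  ((b*a)*b)*|b = 14 states, 16 ε-transitions

14, 16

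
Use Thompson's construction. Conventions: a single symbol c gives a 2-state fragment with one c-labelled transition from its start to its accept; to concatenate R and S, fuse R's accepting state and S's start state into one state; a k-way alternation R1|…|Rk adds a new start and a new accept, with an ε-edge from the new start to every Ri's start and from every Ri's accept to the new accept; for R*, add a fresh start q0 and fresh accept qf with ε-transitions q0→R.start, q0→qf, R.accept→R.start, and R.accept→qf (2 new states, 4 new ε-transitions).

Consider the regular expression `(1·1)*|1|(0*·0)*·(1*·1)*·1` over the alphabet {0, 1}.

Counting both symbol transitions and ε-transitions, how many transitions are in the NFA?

By structural recursion:
Each of the 8 symbol leaves contributes 1 transition (1 symbol, 0 ε).
  1·1 — 2 transitions (2 symbol, 0 ε)
  (1·1)* — 6 transitions (2 symbol, 4 ε)
  0* — 5 transitions (1 symbol, 4 ε)
  0*·0 — 6 transitions (2 symbol, 4 ε)
  (0*·0)* — 10 transitions (2 symbol, 8 ε)
  1* — 5 transitions (1 symbol, 4 ε)
  1*·1 — 6 transitions (2 symbol, 4 ε)
  (1*·1)* — 10 transitions (2 symbol, 8 ε)
  (0*·0)*·(1*·1)*·1 — 21 transitions (5 symbol, 16 ε)
  (1·1)*|1|(0*·0)*·(1*·1)*·1 — 34 transitions (8 symbol, 26 ε)

34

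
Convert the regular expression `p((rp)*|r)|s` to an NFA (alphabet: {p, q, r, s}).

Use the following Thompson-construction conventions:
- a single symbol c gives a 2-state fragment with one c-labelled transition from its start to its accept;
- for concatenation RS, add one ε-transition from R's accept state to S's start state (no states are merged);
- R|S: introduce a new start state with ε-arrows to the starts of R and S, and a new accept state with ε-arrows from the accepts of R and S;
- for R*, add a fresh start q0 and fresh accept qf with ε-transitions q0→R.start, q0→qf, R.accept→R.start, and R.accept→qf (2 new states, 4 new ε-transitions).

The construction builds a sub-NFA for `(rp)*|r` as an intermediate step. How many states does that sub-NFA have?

10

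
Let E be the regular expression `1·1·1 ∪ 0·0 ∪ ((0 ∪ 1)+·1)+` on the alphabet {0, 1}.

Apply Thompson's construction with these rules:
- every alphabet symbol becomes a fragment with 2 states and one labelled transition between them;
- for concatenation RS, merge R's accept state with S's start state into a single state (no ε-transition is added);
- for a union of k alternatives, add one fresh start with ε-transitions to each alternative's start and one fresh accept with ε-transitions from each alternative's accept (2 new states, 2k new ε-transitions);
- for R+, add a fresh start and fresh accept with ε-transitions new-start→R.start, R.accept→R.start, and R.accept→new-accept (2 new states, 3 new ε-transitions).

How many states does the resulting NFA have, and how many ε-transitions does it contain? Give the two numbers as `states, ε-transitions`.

Building bottom-up:
Each of the 8 symbol leaves contributes 2 states and 0 ε-transitions.
  1·1·1 : 4 states, 0 ε-transitions
  0·0 : 3 states, 0 ε-transitions
  0 ∪ 1 : 6 states, 4 ε-transitions
  (0 ∪ 1)+ : 8 states, 7 ε-transitions
  (0 ∪ 1)+·1 : 9 states, 7 ε-transitions
  ((0 ∪ 1)+·1)+ : 11 states, 10 ε-transitions
  1·1·1 ∪ 0·0 ∪ ((0 ∪ 1)+·1)+ : 20 states, 16 ε-transitions

20, 16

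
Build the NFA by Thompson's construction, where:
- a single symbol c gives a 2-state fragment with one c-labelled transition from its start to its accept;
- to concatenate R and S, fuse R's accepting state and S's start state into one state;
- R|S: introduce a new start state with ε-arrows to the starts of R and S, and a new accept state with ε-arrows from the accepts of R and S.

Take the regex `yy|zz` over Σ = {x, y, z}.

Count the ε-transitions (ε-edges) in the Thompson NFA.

4

Per subexpression:
Each of the 4 symbol leaves contributes 0 ε-transitions.
  yy — 0 ε-transitions
  zz — 0 ε-transitions
  yy|zz — 4 ε-transitions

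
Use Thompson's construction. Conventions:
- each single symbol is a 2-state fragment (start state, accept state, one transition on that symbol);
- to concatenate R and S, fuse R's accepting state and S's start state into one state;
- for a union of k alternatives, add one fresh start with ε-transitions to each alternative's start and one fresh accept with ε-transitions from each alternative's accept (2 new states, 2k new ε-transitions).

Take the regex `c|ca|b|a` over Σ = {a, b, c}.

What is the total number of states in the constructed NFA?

11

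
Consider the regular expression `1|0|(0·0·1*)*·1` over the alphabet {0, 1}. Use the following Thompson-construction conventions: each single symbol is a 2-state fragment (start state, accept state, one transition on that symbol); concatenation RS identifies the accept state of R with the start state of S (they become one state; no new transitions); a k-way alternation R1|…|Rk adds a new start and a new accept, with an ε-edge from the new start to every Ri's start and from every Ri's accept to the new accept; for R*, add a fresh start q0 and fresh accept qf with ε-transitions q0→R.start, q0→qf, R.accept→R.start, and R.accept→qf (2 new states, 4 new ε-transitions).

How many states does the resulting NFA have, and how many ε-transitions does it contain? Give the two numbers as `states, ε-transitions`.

Recursing over subexpressions:
Each of the 6 symbol leaves contributes 2 states and 0 ε-transitions.
  1* : 4 states, 4 ε-transitions
  0·0·1* : 6 states, 4 ε-transitions
  (0·0·1*)* : 8 states, 8 ε-transitions
  (0·0·1*)*·1 : 9 states, 8 ε-transitions
  1|0|(0·0·1*)*·1 : 15 states, 14 ε-transitions

15, 14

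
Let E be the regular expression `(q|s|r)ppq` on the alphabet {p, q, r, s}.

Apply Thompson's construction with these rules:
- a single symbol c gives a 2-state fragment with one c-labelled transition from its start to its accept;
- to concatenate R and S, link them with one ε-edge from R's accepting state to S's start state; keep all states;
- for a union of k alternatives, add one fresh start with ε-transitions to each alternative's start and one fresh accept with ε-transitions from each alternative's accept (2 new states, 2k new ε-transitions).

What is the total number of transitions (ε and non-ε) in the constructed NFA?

Building bottom-up:
Each of the 6 symbol leaves contributes 1 transition (1 symbol, 0 ε).
  q|s|r → 9 transitions (3 symbol, 6 ε)
  (q|s|r)ppq → 15 transitions (6 symbol, 9 ε)

15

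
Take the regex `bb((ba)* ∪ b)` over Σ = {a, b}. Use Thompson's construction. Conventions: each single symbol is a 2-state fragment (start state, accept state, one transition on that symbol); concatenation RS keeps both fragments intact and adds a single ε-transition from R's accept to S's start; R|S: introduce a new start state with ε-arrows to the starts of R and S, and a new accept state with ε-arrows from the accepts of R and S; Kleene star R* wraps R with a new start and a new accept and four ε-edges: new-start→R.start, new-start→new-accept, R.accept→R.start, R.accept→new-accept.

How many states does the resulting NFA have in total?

Building bottom-up:
Each of the 5 symbol leaves contributes a 2-state fragment.
  ba : 4 states
  (ba)* : 6 states
  (ba)* ∪ b : 10 states
  bb((ba)* ∪ b) : 14 states

14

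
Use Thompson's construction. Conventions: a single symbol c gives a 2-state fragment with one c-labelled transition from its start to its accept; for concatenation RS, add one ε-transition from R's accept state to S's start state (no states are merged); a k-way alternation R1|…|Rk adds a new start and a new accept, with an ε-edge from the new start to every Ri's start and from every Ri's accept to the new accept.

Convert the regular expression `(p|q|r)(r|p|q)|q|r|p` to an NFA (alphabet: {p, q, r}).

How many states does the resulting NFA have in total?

Per subexpression:
Each of the 9 symbol leaves contributes a 2-state fragment.
  p|q|r : 8 states
  r|p|q : 8 states
  (p|q|r)(r|p|q) : 16 states
  (p|q|r)(r|p|q)|q|r|p : 24 states

24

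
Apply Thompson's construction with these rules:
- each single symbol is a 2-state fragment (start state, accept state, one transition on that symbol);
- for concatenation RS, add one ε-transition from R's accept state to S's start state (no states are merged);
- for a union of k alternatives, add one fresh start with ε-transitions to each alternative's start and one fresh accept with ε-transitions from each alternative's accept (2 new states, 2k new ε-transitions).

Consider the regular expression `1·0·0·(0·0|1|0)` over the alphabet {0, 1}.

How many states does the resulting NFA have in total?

16

Per subexpression:
Each of the 7 symbol leaves contributes a 2-state fragment.
  0·0 — 4 states
  0·0|1|0 — 10 states
  1·0·0·(0·0|1|0) — 16 states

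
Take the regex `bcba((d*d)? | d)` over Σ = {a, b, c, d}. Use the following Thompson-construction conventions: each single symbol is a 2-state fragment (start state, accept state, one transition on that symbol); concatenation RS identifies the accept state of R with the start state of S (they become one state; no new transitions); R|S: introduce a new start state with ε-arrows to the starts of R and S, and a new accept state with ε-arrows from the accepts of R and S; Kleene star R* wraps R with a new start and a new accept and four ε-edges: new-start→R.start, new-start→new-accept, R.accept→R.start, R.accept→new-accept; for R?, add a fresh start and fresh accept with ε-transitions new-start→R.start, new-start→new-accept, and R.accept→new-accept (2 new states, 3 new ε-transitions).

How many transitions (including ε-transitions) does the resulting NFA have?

Bottom-up over the parse tree:
Each of the 7 symbol leaves contributes 1 transition (1 symbol, 0 ε).
  d* → 5 transitions (1 symbol, 4 ε)
  d*d → 6 transitions (2 symbol, 4 ε)
  (d*d)? → 9 transitions (2 symbol, 7 ε)
  (d*d)? | d → 14 transitions (3 symbol, 11 ε)
  bcba((d*d)? | d) → 18 transitions (7 symbol, 11 ε)

18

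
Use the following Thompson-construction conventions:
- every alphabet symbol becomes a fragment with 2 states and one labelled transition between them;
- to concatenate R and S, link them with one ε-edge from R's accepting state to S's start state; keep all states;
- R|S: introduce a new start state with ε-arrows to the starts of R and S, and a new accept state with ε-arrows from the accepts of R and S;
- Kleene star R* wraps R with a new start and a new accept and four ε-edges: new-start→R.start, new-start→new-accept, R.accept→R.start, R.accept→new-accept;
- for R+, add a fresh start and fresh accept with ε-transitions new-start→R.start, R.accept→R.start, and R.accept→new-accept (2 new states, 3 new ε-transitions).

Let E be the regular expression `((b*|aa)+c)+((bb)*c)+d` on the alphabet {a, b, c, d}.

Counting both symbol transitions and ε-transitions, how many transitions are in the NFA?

Building bottom-up:
Each of the 8 symbol leaves contributes 1 transition (1 symbol, 0 ε).
  b* = 5 transitions (1 symbol, 4 ε)
  aa = 3 transitions (2 symbol, 1 ε)
  b*|aa = 12 transitions (3 symbol, 9 ε)
  (b*|aa)+ = 15 transitions (3 symbol, 12 ε)
  (b*|aa)+c = 17 transitions (4 symbol, 13 ε)
  ((b*|aa)+c)+ = 20 transitions (4 symbol, 16 ε)
  bb = 3 transitions (2 symbol, 1 ε)
  (bb)* = 7 transitions (2 symbol, 5 ε)
  (bb)*c = 9 transitions (3 symbol, 6 ε)
  ((bb)*c)+ = 12 transitions (3 symbol, 9 ε)
  ((b*|aa)+c)+((bb)*c)+d = 35 transitions (8 symbol, 27 ε)

35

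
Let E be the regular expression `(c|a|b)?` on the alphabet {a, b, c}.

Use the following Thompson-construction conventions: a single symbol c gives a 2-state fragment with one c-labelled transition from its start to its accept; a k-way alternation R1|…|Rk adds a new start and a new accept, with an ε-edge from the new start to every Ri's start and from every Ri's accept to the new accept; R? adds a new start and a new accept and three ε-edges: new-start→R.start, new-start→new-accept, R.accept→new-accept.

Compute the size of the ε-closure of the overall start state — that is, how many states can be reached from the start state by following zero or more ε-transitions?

6

Let C(F) = |ε-closure(F.start)| within fragment F, and note whether F accepts ε. Symbol fragments have C = 1 and do not accept ε. Then:
  c|a|b : new start ε-reaches every alternative's start; none of them accept ε, so the new accept is not reached: C = 1 + 1 + 1 + 1 = 4
  (c|a|b)? : new start has ε-edges to the inner start and to the new accept, so C = 2 + 4 = 6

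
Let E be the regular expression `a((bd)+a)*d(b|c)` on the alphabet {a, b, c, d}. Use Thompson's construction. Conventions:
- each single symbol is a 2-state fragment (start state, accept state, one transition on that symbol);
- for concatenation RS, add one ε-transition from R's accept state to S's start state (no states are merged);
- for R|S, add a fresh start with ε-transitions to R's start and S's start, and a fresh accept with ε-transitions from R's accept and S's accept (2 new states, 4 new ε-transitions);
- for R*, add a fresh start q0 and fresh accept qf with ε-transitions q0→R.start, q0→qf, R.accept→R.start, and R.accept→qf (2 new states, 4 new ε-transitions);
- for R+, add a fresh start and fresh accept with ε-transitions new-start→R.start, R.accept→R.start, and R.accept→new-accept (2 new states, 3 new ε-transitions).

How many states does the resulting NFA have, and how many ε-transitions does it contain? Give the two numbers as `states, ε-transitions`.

20, 16

Per subexpression:
Each of the 7 symbol leaves contributes 2 states and 0 ε-transitions.
  bd : 4 states, 1 ε-transition
  (bd)+ : 6 states, 4 ε-transitions
  (bd)+a : 8 states, 5 ε-transitions
  ((bd)+a)* : 10 states, 9 ε-transitions
  b|c : 6 states, 4 ε-transitions
  a((bd)+a)*d(b|c) : 20 states, 16 ε-transitions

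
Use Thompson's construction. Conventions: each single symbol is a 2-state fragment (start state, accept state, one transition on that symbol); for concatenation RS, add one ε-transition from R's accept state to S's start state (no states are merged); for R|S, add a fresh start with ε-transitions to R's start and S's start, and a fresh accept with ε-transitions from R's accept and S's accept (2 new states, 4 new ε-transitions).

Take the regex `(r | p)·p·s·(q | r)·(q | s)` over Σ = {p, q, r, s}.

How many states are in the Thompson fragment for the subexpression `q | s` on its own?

Fragment for `q | s`:
Each of the 2 symbol leaves contributes a 2-state fragment.
  q | s = 6 states

6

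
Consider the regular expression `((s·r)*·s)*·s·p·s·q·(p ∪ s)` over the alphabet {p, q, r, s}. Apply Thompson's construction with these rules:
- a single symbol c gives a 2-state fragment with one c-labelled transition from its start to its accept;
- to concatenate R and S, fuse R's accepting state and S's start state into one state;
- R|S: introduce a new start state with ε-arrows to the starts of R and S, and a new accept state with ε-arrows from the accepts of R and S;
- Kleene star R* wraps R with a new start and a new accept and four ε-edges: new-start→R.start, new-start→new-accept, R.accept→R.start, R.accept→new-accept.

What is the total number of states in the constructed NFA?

Bottom-up over the parse tree:
Each of the 9 symbol leaves contributes a 2-state fragment.
  s·r = 3 states
  (s·r)* = 5 states
  (s·r)*·s = 6 states
  ((s·r)*·s)* = 8 states
  p ∪ s = 6 states
  ((s·r)*·s)*·s·p·s·q·(p ∪ s) = 17 states

17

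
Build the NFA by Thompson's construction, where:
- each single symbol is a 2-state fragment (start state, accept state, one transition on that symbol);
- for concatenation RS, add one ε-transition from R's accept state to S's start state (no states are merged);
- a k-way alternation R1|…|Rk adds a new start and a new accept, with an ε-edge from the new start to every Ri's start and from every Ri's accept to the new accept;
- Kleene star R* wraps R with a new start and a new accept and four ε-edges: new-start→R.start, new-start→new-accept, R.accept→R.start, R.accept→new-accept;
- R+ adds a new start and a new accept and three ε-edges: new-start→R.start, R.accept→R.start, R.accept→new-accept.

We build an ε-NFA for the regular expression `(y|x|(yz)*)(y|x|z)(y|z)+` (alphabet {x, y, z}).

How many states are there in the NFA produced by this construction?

28

Recursing over subexpressions:
Each of the 9 symbol leaves contributes a 2-state fragment.
  yz — 4 states
  (yz)* — 6 states
  y|x|(yz)* — 12 states
  y|x|z — 8 states
  y|z — 6 states
  (y|z)+ — 8 states
  (y|x|(yz)*)(y|x|z)(y|z)+ — 28 states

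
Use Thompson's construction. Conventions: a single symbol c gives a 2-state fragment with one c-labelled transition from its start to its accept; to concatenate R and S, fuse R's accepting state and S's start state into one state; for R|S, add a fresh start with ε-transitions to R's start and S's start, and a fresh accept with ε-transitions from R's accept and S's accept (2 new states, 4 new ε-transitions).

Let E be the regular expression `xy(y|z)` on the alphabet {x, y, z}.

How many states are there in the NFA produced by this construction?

Recursing over subexpressions:
Each of the 4 symbol leaves contributes a 2-state fragment.
  y|z — 6 states
  xy(y|z) — 8 states

8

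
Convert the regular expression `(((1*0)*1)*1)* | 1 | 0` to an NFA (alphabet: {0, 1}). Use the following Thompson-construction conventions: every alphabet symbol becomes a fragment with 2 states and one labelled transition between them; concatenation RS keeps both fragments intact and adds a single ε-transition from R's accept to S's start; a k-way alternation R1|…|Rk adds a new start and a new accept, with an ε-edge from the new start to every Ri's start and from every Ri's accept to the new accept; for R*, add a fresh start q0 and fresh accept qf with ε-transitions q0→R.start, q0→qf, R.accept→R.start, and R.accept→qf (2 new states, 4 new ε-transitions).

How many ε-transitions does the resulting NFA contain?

Bottom-up over the parse tree:
Each of the 6 symbol leaves contributes 0 ε-transitions.
  1* — 4 ε-transitions
  1*0 — 5 ε-transitions
  (1*0)* — 9 ε-transitions
  (1*0)*1 — 10 ε-transitions
  ((1*0)*1)* — 14 ε-transitions
  ((1*0)*1)*1 — 15 ε-transitions
  (((1*0)*1)*1)* — 19 ε-transitions
  (((1*0)*1)*1)* | 1 | 0 — 25 ε-transitions

25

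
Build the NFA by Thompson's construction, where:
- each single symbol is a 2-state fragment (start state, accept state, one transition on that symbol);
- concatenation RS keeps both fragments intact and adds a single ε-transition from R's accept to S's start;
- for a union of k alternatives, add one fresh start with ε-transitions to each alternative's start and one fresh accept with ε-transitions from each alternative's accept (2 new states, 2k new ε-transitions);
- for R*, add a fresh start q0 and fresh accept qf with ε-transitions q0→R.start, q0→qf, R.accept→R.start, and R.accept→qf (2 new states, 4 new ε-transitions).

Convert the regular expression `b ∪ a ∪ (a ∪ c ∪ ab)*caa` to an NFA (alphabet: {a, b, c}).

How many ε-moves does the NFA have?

Bottom-up over the parse tree:
Each of the 9 symbol leaves contributes 0 ε-transitions.
  ab : 1 ε-transition
  a ∪ c ∪ ab : 7 ε-transitions
  (a ∪ c ∪ ab)* : 11 ε-transitions
  (a ∪ c ∪ ab)*caa : 14 ε-transitions
  b ∪ a ∪ (a ∪ c ∪ ab)*caa : 20 ε-transitions

20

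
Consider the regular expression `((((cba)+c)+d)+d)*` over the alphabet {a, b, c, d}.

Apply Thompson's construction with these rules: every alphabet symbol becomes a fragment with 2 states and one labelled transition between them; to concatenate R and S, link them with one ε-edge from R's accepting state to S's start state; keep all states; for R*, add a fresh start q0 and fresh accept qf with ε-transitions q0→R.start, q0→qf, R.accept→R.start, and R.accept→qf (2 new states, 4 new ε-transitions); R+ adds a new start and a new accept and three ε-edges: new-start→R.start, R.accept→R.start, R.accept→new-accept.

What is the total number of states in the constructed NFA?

Bottom-up over the parse tree:
Each of the 6 symbol leaves contributes a 2-state fragment.
  cba — 6 states
  (cba)+ — 8 states
  (cba)+c — 10 states
  ((cba)+c)+ — 12 states
  ((cba)+c)+d — 14 states
  (((cba)+c)+d)+ — 16 states
  (((cba)+c)+d)+d — 18 states
  ((((cba)+c)+d)+d)* — 20 states

20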